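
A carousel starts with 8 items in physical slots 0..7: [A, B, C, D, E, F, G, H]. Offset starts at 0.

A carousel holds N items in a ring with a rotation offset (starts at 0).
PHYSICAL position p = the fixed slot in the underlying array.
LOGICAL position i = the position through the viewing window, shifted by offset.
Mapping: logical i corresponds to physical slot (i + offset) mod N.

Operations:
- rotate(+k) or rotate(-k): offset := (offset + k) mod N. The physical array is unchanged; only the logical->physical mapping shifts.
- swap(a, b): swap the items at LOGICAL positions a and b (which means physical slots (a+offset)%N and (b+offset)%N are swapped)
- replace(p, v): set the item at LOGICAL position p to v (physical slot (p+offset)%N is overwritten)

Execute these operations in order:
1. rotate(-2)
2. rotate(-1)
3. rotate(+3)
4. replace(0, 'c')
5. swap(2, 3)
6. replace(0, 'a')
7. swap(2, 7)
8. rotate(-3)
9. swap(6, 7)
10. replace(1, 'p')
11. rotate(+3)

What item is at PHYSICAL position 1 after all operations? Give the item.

Answer: B

Derivation:
After op 1 (rotate(-2)): offset=6, physical=[A,B,C,D,E,F,G,H], logical=[G,H,A,B,C,D,E,F]
After op 2 (rotate(-1)): offset=5, physical=[A,B,C,D,E,F,G,H], logical=[F,G,H,A,B,C,D,E]
After op 3 (rotate(+3)): offset=0, physical=[A,B,C,D,E,F,G,H], logical=[A,B,C,D,E,F,G,H]
After op 4 (replace(0, 'c')): offset=0, physical=[c,B,C,D,E,F,G,H], logical=[c,B,C,D,E,F,G,H]
After op 5 (swap(2, 3)): offset=0, physical=[c,B,D,C,E,F,G,H], logical=[c,B,D,C,E,F,G,H]
After op 6 (replace(0, 'a')): offset=0, physical=[a,B,D,C,E,F,G,H], logical=[a,B,D,C,E,F,G,H]
After op 7 (swap(2, 7)): offset=0, physical=[a,B,H,C,E,F,G,D], logical=[a,B,H,C,E,F,G,D]
After op 8 (rotate(-3)): offset=5, physical=[a,B,H,C,E,F,G,D], logical=[F,G,D,a,B,H,C,E]
After op 9 (swap(6, 7)): offset=5, physical=[a,B,H,E,C,F,G,D], logical=[F,G,D,a,B,H,E,C]
After op 10 (replace(1, 'p')): offset=5, physical=[a,B,H,E,C,F,p,D], logical=[F,p,D,a,B,H,E,C]
After op 11 (rotate(+3)): offset=0, physical=[a,B,H,E,C,F,p,D], logical=[a,B,H,E,C,F,p,D]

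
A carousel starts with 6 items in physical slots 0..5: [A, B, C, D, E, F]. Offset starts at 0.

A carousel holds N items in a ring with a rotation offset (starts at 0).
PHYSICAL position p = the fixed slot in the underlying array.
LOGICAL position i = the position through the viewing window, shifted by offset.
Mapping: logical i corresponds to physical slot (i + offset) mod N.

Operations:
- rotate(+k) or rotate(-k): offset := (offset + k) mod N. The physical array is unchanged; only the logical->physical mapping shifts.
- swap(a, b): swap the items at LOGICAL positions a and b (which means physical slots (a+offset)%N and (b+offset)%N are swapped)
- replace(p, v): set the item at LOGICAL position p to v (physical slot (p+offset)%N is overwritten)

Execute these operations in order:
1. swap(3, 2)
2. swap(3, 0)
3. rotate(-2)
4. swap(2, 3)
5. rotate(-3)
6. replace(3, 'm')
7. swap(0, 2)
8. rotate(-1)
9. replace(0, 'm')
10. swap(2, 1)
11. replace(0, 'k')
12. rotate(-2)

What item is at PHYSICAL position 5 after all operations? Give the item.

Answer: F

Derivation:
After op 1 (swap(3, 2)): offset=0, physical=[A,B,D,C,E,F], logical=[A,B,D,C,E,F]
After op 2 (swap(3, 0)): offset=0, physical=[C,B,D,A,E,F], logical=[C,B,D,A,E,F]
After op 3 (rotate(-2)): offset=4, physical=[C,B,D,A,E,F], logical=[E,F,C,B,D,A]
After op 4 (swap(2, 3)): offset=4, physical=[B,C,D,A,E,F], logical=[E,F,B,C,D,A]
After op 5 (rotate(-3)): offset=1, physical=[B,C,D,A,E,F], logical=[C,D,A,E,F,B]
After op 6 (replace(3, 'm')): offset=1, physical=[B,C,D,A,m,F], logical=[C,D,A,m,F,B]
After op 7 (swap(0, 2)): offset=1, physical=[B,A,D,C,m,F], logical=[A,D,C,m,F,B]
After op 8 (rotate(-1)): offset=0, physical=[B,A,D,C,m,F], logical=[B,A,D,C,m,F]
After op 9 (replace(0, 'm')): offset=0, physical=[m,A,D,C,m,F], logical=[m,A,D,C,m,F]
After op 10 (swap(2, 1)): offset=0, physical=[m,D,A,C,m,F], logical=[m,D,A,C,m,F]
After op 11 (replace(0, 'k')): offset=0, physical=[k,D,A,C,m,F], logical=[k,D,A,C,m,F]
After op 12 (rotate(-2)): offset=4, physical=[k,D,A,C,m,F], logical=[m,F,k,D,A,C]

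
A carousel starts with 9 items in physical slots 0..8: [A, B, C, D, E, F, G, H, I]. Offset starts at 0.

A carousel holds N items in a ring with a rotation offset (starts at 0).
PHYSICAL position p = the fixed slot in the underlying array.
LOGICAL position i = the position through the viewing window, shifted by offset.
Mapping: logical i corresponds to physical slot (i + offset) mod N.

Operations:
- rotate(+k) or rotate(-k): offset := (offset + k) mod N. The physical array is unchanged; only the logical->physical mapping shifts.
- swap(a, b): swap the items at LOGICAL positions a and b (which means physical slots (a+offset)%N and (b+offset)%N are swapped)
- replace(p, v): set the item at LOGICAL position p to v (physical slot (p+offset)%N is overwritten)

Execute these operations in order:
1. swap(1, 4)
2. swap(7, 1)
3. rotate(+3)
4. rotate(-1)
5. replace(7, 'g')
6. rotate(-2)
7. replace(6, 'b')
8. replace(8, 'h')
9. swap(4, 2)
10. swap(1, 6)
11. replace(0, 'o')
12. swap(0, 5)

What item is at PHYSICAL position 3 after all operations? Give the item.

After op 1 (swap(1, 4)): offset=0, physical=[A,E,C,D,B,F,G,H,I], logical=[A,E,C,D,B,F,G,H,I]
After op 2 (swap(7, 1)): offset=0, physical=[A,H,C,D,B,F,G,E,I], logical=[A,H,C,D,B,F,G,E,I]
After op 3 (rotate(+3)): offset=3, physical=[A,H,C,D,B,F,G,E,I], logical=[D,B,F,G,E,I,A,H,C]
After op 4 (rotate(-1)): offset=2, physical=[A,H,C,D,B,F,G,E,I], logical=[C,D,B,F,G,E,I,A,H]
After op 5 (replace(7, 'g')): offset=2, physical=[g,H,C,D,B,F,G,E,I], logical=[C,D,B,F,G,E,I,g,H]
After op 6 (rotate(-2)): offset=0, physical=[g,H,C,D,B,F,G,E,I], logical=[g,H,C,D,B,F,G,E,I]
After op 7 (replace(6, 'b')): offset=0, physical=[g,H,C,D,B,F,b,E,I], logical=[g,H,C,D,B,F,b,E,I]
After op 8 (replace(8, 'h')): offset=0, physical=[g,H,C,D,B,F,b,E,h], logical=[g,H,C,D,B,F,b,E,h]
After op 9 (swap(4, 2)): offset=0, physical=[g,H,B,D,C,F,b,E,h], logical=[g,H,B,D,C,F,b,E,h]
After op 10 (swap(1, 6)): offset=0, physical=[g,b,B,D,C,F,H,E,h], logical=[g,b,B,D,C,F,H,E,h]
After op 11 (replace(0, 'o')): offset=0, physical=[o,b,B,D,C,F,H,E,h], logical=[o,b,B,D,C,F,H,E,h]
After op 12 (swap(0, 5)): offset=0, physical=[F,b,B,D,C,o,H,E,h], logical=[F,b,B,D,C,o,H,E,h]

Answer: D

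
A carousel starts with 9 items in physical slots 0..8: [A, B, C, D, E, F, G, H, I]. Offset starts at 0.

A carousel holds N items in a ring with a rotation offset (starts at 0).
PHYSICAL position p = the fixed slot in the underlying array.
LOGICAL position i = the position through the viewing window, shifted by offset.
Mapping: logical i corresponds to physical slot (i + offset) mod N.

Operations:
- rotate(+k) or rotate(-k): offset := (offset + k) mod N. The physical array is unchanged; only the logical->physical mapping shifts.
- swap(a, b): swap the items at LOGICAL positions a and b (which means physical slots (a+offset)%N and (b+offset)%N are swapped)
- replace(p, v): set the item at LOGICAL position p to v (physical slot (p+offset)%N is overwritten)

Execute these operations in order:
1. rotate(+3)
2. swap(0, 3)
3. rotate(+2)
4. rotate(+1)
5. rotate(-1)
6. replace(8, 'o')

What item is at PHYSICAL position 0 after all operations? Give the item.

After op 1 (rotate(+3)): offset=3, physical=[A,B,C,D,E,F,G,H,I], logical=[D,E,F,G,H,I,A,B,C]
After op 2 (swap(0, 3)): offset=3, physical=[A,B,C,G,E,F,D,H,I], logical=[G,E,F,D,H,I,A,B,C]
After op 3 (rotate(+2)): offset=5, physical=[A,B,C,G,E,F,D,H,I], logical=[F,D,H,I,A,B,C,G,E]
After op 4 (rotate(+1)): offset=6, physical=[A,B,C,G,E,F,D,H,I], logical=[D,H,I,A,B,C,G,E,F]
After op 5 (rotate(-1)): offset=5, physical=[A,B,C,G,E,F,D,H,I], logical=[F,D,H,I,A,B,C,G,E]
After op 6 (replace(8, 'o')): offset=5, physical=[A,B,C,G,o,F,D,H,I], logical=[F,D,H,I,A,B,C,G,o]

Answer: A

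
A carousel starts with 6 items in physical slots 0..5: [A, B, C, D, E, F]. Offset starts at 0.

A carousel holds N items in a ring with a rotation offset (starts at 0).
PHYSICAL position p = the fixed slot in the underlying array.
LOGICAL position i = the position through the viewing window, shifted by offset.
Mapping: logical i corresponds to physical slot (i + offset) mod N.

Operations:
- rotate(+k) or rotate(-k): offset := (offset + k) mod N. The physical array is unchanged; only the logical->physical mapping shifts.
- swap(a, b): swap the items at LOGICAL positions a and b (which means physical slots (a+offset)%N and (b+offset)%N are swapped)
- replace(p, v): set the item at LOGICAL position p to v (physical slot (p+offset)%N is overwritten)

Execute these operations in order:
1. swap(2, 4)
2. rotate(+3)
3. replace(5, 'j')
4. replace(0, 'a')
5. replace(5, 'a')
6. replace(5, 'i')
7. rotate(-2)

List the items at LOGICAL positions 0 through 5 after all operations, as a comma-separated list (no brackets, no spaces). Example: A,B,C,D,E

After op 1 (swap(2, 4)): offset=0, physical=[A,B,E,D,C,F], logical=[A,B,E,D,C,F]
After op 2 (rotate(+3)): offset=3, physical=[A,B,E,D,C,F], logical=[D,C,F,A,B,E]
After op 3 (replace(5, 'j')): offset=3, physical=[A,B,j,D,C,F], logical=[D,C,F,A,B,j]
After op 4 (replace(0, 'a')): offset=3, physical=[A,B,j,a,C,F], logical=[a,C,F,A,B,j]
After op 5 (replace(5, 'a')): offset=3, physical=[A,B,a,a,C,F], logical=[a,C,F,A,B,a]
After op 6 (replace(5, 'i')): offset=3, physical=[A,B,i,a,C,F], logical=[a,C,F,A,B,i]
After op 7 (rotate(-2)): offset=1, physical=[A,B,i,a,C,F], logical=[B,i,a,C,F,A]

Answer: B,i,a,C,F,A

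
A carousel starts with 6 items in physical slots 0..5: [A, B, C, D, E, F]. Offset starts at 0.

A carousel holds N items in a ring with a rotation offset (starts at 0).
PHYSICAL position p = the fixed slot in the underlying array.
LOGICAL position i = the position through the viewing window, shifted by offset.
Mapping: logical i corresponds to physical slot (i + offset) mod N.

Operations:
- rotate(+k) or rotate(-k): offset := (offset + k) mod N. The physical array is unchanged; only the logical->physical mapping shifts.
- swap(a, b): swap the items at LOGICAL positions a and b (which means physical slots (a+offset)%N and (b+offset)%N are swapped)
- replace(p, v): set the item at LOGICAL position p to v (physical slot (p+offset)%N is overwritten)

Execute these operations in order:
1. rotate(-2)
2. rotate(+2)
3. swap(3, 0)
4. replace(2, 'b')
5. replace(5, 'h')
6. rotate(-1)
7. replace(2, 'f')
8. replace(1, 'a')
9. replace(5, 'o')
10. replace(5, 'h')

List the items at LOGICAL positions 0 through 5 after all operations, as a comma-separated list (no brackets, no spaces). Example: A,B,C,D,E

After op 1 (rotate(-2)): offset=4, physical=[A,B,C,D,E,F], logical=[E,F,A,B,C,D]
After op 2 (rotate(+2)): offset=0, physical=[A,B,C,D,E,F], logical=[A,B,C,D,E,F]
After op 3 (swap(3, 0)): offset=0, physical=[D,B,C,A,E,F], logical=[D,B,C,A,E,F]
After op 4 (replace(2, 'b')): offset=0, physical=[D,B,b,A,E,F], logical=[D,B,b,A,E,F]
After op 5 (replace(5, 'h')): offset=0, physical=[D,B,b,A,E,h], logical=[D,B,b,A,E,h]
After op 6 (rotate(-1)): offset=5, physical=[D,B,b,A,E,h], logical=[h,D,B,b,A,E]
After op 7 (replace(2, 'f')): offset=5, physical=[D,f,b,A,E,h], logical=[h,D,f,b,A,E]
After op 8 (replace(1, 'a')): offset=5, physical=[a,f,b,A,E,h], logical=[h,a,f,b,A,E]
After op 9 (replace(5, 'o')): offset=5, physical=[a,f,b,A,o,h], logical=[h,a,f,b,A,o]
After op 10 (replace(5, 'h')): offset=5, physical=[a,f,b,A,h,h], logical=[h,a,f,b,A,h]

Answer: h,a,f,b,A,h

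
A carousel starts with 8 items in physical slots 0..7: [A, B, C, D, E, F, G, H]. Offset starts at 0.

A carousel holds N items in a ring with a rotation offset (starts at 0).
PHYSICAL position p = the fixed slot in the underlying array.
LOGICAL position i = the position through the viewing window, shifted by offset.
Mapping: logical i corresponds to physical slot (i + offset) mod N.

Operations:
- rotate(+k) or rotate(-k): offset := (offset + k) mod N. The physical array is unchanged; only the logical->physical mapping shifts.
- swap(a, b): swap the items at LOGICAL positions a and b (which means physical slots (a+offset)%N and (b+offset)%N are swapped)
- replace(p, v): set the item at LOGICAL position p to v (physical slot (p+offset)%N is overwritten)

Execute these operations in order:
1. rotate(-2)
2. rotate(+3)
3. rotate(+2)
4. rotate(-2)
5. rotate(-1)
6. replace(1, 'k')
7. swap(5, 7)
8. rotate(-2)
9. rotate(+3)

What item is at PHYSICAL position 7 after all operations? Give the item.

Answer: F

Derivation:
After op 1 (rotate(-2)): offset=6, physical=[A,B,C,D,E,F,G,H], logical=[G,H,A,B,C,D,E,F]
After op 2 (rotate(+3)): offset=1, physical=[A,B,C,D,E,F,G,H], logical=[B,C,D,E,F,G,H,A]
After op 3 (rotate(+2)): offset=3, physical=[A,B,C,D,E,F,G,H], logical=[D,E,F,G,H,A,B,C]
After op 4 (rotate(-2)): offset=1, physical=[A,B,C,D,E,F,G,H], logical=[B,C,D,E,F,G,H,A]
After op 5 (rotate(-1)): offset=0, physical=[A,B,C,D,E,F,G,H], logical=[A,B,C,D,E,F,G,H]
After op 6 (replace(1, 'k')): offset=0, physical=[A,k,C,D,E,F,G,H], logical=[A,k,C,D,E,F,G,H]
After op 7 (swap(5, 7)): offset=0, physical=[A,k,C,D,E,H,G,F], logical=[A,k,C,D,E,H,G,F]
After op 8 (rotate(-2)): offset=6, physical=[A,k,C,D,E,H,G,F], logical=[G,F,A,k,C,D,E,H]
After op 9 (rotate(+3)): offset=1, physical=[A,k,C,D,E,H,G,F], logical=[k,C,D,E,H,G,F,A]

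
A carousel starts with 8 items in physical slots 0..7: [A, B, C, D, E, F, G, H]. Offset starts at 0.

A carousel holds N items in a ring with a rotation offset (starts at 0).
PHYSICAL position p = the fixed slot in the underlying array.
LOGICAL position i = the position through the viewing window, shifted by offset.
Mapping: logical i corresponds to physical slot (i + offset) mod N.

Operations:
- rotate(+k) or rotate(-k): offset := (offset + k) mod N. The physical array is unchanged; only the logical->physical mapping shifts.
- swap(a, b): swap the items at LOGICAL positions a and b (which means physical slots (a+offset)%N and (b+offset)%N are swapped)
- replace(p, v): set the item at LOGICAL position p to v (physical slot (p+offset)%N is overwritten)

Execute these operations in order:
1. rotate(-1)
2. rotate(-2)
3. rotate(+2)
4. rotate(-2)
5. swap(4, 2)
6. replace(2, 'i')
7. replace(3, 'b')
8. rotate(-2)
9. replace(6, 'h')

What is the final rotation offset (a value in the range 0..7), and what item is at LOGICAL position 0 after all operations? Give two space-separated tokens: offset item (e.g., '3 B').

Answer: 3 D

Derivation:
After op 1 (rotate(-1)): offset=7, physical=[A,B,C,D,E,F,G,H], logical=[H,A,B,C,D,E,F,G]
After op 2 (rotate(-2)): offset=5, physical=[A,B,C,D,E,F,G,H], logical=[F,G,H,A,B,C,D,E]
After op 3 (rotate(+2)): offset=7, physical=[A,B,C,D,E,F,G,H], logical=[H,A,B,C,D,E,F,G]
After op 4 (rotate(-2)): offset=5, physical=[A,B,C,D,E,F,G,H], logical=[F,G,H,A,B,C,D,E]
After op 5 (swap(4, 2)): offset=5, physical=[A,H,C,D,E,F,G,B], logical=[F,G,B,A,H,C,D,E]
After op 6 (replace(2, 'i')): offset=5, physical=[A,H,C,D,E,F,G,i], logical=[F,G,i,A,H,C,D,E]
After op 7 (replace(3, 'b')): offset=5, physical=[b,H,C,D,E,F,G,i], logical=[F,G,i,b,H,C,D,E]
After op 8 (rotate(-2)): offset=3, physical=[b,H,C,D,E,F,G,i], logical=[D,E,F,G,i,b,H,C]
After op 9 (replace(6, 'h')): offset=3, physical=[b,h,C,D,E,F,G,i], logical=[D,E,F,G,i,b,h,C]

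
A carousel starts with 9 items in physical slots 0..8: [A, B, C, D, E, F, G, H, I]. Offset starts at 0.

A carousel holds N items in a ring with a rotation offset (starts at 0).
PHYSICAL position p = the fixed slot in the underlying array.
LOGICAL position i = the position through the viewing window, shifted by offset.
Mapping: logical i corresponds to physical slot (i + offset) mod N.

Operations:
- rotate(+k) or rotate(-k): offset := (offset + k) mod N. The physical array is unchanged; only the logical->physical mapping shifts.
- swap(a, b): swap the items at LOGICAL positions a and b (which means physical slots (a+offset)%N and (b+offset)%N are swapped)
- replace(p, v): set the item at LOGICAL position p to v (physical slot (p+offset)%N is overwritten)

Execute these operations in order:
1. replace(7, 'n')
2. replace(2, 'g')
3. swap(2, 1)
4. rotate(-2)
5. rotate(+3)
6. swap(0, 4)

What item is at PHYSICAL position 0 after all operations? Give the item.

Answer: A

Derivation:
After op 1 (replace(7, 'n')): offset=0, physical=[A,B,C,D,E,F,G,n,I], logical=[A,B,C,D,E,F,G,n,I]
After op 2 (replace(2, 'g')): offset=0, physical=[A,B,g,D,E,F,G,n,I], logical=[A,B,g,D,E,F,G,n,I]
After op 3 (swap(2, 1)): offset=0, physical=[A,g,B,D,E,F,G,n,I], logical=[A,g,B,D,E,F,G,n,I]
After op 4 (rotate(-2)): offset=7, physical=[A,g,B,D,E,F,G,n,I], logical=[n,I,A,g,B,D,E,F,G]
After op 5 (rotate(+3)): offset=1, physical=[A,g,B,D,E,F,G,n,I], logical=[g,B,D,E,F,G,n,I,A]
After op 6 (swap(0, 4)): offset=1, physical=[A,F,B,D,E,g,G,n,I], logical=[F,B,D,E,g,G,n,I,A]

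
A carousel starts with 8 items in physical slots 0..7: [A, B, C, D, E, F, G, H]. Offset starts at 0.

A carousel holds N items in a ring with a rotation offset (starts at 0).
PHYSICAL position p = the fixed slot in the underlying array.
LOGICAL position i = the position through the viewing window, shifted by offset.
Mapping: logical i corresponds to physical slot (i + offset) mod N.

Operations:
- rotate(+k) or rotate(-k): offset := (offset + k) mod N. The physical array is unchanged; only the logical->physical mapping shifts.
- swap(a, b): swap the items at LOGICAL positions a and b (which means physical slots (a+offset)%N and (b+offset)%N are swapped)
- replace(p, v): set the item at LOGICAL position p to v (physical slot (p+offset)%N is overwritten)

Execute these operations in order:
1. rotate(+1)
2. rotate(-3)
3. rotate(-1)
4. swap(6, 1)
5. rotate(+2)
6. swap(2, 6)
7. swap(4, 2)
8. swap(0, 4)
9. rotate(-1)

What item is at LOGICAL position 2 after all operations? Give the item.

Answer: A

Derivation:
After op 1 (rotate(+1)): offset=1, physical=[A,B,C,D,E,F,G,H], logical=[B,C,D,E,F,G,H,A]
After op 2 (rotate(-3)): offset=6, physical=[A,B,C,D,E,F,G,H], logical=[G,H,A,B,C,D,E,F]
After op 3 (rotate(-1)): offset=5, physical=[A,B,C,D,E,F,G,H], logical=[F,G,H,A,B,C,D,E]
After op 4 (swap(6, 1)): offset=5, physical=[A,B,C,G,E,F,D,H], logical=[F,D,H,A,B,C,G,E]
After op 5 (rotate(+2)): offset=7, physical=[A,B,C,G,E,F,D,H], logical=[H,A,B,C,G,E,F,D]
After op 6 (swap(2, 6)): offset=7, physical=[A,F,C,G,E,B,D,H], logical=[H,A,F,C,G,E,B,D]
After op 7 (swap(4, 2)): offset=7, physical=[A,G,C,F,E,B,D,H], logical=[H,A,G,C,F,E,B,D]
After op 8 (swap(0, 4)): offset=7, physical=[A,G,C,H,E,B,D,F], logical=[F,A,G,C,H,E,B,D]
After op 9 (rotate(-1)): offset=6, physical=[A,G,C,H,E,B,D,F], logical=[D,F,A,G,C,H,E,B]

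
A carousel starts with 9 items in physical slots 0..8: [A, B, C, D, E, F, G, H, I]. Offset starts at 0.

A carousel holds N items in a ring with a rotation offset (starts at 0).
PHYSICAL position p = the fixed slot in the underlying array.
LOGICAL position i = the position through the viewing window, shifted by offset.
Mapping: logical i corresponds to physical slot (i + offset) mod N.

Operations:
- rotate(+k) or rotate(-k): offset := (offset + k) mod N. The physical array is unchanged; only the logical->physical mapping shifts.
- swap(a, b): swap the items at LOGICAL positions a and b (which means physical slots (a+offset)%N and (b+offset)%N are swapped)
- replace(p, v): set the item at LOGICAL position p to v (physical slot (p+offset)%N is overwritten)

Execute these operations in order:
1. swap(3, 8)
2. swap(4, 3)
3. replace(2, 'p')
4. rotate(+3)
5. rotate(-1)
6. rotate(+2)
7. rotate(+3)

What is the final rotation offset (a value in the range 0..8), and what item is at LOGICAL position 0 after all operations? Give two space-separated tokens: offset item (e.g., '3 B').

After op 1 (swap(3, 8)): offset=0, physical=[A,B,C,I,E,F,G,H,D], logical=[A,B,C,I,E,F,G,H,D]
After op 2 (swap(4, 3)): offset=0, physical=[A,B,C,E,I,F,G,H,D], logical=[A,B,C,E,I,F,G,H,D]
After op 3 (replace(2, 'p')): offset=0, physical=[A,B,p,E,I,F,G,H,D], logical=[A,B,p,E,I,F,G,H,D]
After op 4 (rotate(+3)): offset=3, physical=[A,B,p,E,I,F,G,H,D], logical=[E,I,F,G,H,D,A,B,p]
After op 5 (rotate(-1)): offset=2, physical=[A,B,p,E,I,F,G,H,D], logical=[p,E,I,F,G,H,D,A,B]
After op 6 (rotate(+2)): offset=4, physical=[A,B,p,E,I,F,G,H,D], logical=[I,F,G,H,D,A,B,p,E]
After op 7 (rotate(+3)): offset=7, physical=[A,B,p,E,I,F,G,H,D], logical=[H,D,A,B,p,E,I,F,G]

Answer: 7 H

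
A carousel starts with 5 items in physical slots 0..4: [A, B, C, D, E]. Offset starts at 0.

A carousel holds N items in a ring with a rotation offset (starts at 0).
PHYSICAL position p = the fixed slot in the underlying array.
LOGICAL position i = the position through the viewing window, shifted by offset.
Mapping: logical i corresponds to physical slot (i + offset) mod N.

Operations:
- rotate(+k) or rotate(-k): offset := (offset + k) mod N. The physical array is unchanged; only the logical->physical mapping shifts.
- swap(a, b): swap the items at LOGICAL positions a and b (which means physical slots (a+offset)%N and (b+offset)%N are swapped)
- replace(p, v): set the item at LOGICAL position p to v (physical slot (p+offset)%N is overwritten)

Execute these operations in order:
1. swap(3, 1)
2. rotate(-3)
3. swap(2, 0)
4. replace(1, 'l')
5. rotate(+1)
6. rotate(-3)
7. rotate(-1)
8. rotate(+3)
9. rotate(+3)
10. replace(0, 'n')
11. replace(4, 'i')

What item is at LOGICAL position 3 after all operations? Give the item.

After op 1 (swap(3, 1)): offset=0, physical=[A,D,C,B,E], logical=[A,D,C,B,E]
After op 2 (rotate(-3)): offset=2, physical=[A,D,C,B,E], logical=[C,B,E,A,D]
After op 3 (swap(2, 0)): offset=2, physical=[A,D,E,B,C], logical=[E,B,C,A,D]
After op 4 (replace(1, 'l')): offset=2, physical=[A,D,E,l,C], logical=[E,l,C,A,D]
After op 5 (rotate(+1)): offset=3, physical=[A,D,E,l,C], logical=[l,C,A,D,E]
After op 6 (rotate(-3)): offset=0, physical=[A,D,E,l,C], logical=[A,D,E,l,C]
After op 7 (rotate(-1)): offset=4, physical=[A,D,E,l,C], logical=[C,A,D,E,l]
After op 8 (rotate(+3)): offset=2, physical=[A,D,E,l,C], logical=[E,l,C,A,D]
After op 9 (rotate(+3)): offset=0, physical=[A,D,E,l,C], logical=[A,D,E,l,C]
After op 10 (replace(0, 'n')): offset=0, physical=[n,D,E,l,C], logical=[n,D,E,l,C]
After op 11 (replace(4, 'i')): offset=0, physical=[n,D,E,l,i], logical=[n,D,E,l,i]

Answer: l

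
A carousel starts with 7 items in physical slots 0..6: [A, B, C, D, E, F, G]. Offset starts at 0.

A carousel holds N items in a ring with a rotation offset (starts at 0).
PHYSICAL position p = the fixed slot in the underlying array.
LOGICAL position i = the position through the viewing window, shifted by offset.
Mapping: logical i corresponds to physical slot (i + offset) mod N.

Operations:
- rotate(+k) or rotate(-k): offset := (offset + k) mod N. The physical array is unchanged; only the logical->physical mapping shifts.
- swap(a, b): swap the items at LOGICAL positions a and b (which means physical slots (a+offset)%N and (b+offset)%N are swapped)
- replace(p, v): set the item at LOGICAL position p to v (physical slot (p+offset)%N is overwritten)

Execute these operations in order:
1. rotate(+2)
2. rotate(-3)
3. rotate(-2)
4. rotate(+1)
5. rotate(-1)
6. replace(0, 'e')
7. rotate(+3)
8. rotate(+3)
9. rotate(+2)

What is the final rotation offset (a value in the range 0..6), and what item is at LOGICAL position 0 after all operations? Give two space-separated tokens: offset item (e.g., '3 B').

After op 1 (rotate(+2)): offset=2, physical=[A,B,C,D,E,F,G], logical=[C,D,E,F,G,A,B]
After op 2 (rotate(-3)): offset=6, physical=[A,B,C,D,E,F,G], logical=[G,A,B,C,D,E,F]
After op 3 (rotate(-2)): offset=4, physical=[A,B,C,D,E,F,G], logical=[E,F,G,A,B,C,D]
After op 4 (rotate(+1)): offset=5, physical=[A,B,C,D,E,F,G], logical=[F,G,A,B,C,D,E]
After op 5 (rotate(-1)): offset=4, physical=[A,B,C,D,E,F,G], logical=[E,F,G,A,B,C,D]
After op 6 (replace(0, 'e')): offset=4, physical=[A,B,C,D,e,F,G], logical=[e,F,G,A,B,C,D]
After op 7 (rotate(+3)): offset=0, physical=[A,B,C,D,e,F,G], logical=[A,B,C,D,e,F,G]
After op 8 (rotate(+3)): offset=3, physical=[A,B,C,D,e,F,G], logical=[D,e,F,G,A,B,C]
After op 9 (rotate(+2)): offset=5, physical=[A,B,C,D,e,F,G], logical=[F,G,A,B,C,D,e]

Answer: 5 F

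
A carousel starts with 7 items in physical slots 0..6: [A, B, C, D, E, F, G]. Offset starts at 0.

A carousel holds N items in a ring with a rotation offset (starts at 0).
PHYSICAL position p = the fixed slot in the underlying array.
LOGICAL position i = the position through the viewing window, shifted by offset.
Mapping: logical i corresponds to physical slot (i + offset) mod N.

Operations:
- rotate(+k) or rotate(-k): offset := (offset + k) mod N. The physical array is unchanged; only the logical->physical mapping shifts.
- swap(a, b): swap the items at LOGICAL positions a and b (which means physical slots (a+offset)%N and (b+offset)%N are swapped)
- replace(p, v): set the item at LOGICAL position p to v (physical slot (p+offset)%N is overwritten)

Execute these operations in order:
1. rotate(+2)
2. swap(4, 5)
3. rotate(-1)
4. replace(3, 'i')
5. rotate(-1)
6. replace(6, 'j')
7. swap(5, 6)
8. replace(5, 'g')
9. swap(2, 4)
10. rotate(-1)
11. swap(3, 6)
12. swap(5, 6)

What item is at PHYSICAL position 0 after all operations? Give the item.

Answer: G

Derivation:
After op 1 (rotate(+2)): offset=2, physical=[A,B,C,D,E,F,G], logical=[C,D,E,F,G,A,B]
After op 2 (swap(4, 5)): offset=2, physical=[G,B,C,D,E,F,A], logical=[C,D,E,F,A,G,B]
After op 3 (rotate(-1)): offset=1, physical=[G,B,C,D,E,F,A], logical=[B,C,D,E,F,A,G]
After op 4 (replace(3, 'i')): offset=1, physical=[G,B,C,D,i,F,A], logical=[B,C,D,i,F,A,G]
After op 5 (rotate(-1)): offset=0, physical=[G,B,C,D,i,F,A], logical=[G,B,C,D,i,F,A]
After op 6 (replace(6, 'j')): offset=0, physical=[G,B,C,D,i,F,j], logical=[G,B,C,D,i,F,j]
After op 7 (swap(5, 6)): offset=0, physical=[G,B,C,D,i,j,F], logical=[G,B,C,D,i,j,F]
After op 8 (replace(5, 'g')): offset=0, physical=[G,B,C,D,i,g,F], logical=[G,B,C,D,i,g,F]
After op 9 (swap(2, 4)): offset=0, physical=[G,B,i,D,C,g,F], logical=[G,B,i,D,C,g,F]
After op 10 (rotate(-1)): offset=6, physical=[G,B,i,D,C,g,F], logical=[F,G,B,i,D,C,g]
After op 11 (swap(3, 6)): offset=6, physical=[G,B,g,D,C,i,F], logical=[F,G,B,g,D,C,i]
After op 12 (swap(5, 6)): offset=6, physical=[G,B,g,D,i,C,F], logical=[F,G,B,g,D,i,C]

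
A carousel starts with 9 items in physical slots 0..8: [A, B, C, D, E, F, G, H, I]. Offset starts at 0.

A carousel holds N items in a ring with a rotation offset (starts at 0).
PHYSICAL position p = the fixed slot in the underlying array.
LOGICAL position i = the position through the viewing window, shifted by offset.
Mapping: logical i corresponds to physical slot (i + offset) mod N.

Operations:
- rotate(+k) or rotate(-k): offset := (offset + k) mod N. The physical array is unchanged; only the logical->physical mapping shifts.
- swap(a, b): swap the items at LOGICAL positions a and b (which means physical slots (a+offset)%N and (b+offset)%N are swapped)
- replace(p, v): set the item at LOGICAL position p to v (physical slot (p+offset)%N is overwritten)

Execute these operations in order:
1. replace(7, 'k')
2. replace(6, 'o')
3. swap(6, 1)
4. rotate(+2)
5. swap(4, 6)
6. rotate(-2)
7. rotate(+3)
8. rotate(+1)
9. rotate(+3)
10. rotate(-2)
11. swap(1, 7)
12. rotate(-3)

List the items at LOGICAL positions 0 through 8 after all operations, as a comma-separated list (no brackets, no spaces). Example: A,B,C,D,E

After op 1 (replace(7, 'k')): offset=0, physical=[A,B,C,D,E,F,G,k,I], logical=[A,B,C,D,E,F,G,k,I]
After op 2 (replace(6, 'o')): offset=0, physical=[A,B,C,D,E,F,o,k,I], logical=[A,B,C,D,E,F,o,k,I]
After op 3 (swap(6, 1)): offset=0, physical=[A,o,C,D,E,F,B,k,I], logical=[A,o,C,D,E,F,B,k,I]
After op 4 (rotate(+2)): offset=2, physical=[A,o,C,D,E,F,B,k,I], logical=[C,D,E,F,B,k,I,A,o]
After op 5 (swap(4, 6)): offset=2, physical=[A,o,C,D,E,F,I,k,B], logical=[C,D,E,F,I,k,B,A,o]
After op 6 (rotate(-2)): offset=0, physical=[A,o,C,D,E,F,I,k,B], logical=[A,o,C,D,E,F,I,k,B]
After op 7 (rotate(+3)): offset=3, physical=[A,o,C,D,E,F,I,k,B], logical=[D,E,F,I,k,B,A,o,C]
After op 8 (rotate(+1)): offset=4, physical=[A,o,C,D,E,F,I,k,B], logical=[E,F,I,k,B,A,o,C,D]
After op 9 (rotate(+3)): offset=7, physical=[A,o,C,D,E,F,I,k,B], logical=[k,B,A,o,C,D,E,F,I]
After op 10 (rotate(-2)): offset=5, physical=[A,o,C,D,E,F,I,k,B], logical=[F,I,k,B,A,o,C,D,E]
After op 11 (swap(1, 7)): offset=5, physical=[A,o,C,I,E,F,D,k,B], logical=[F,D,k,B,A,o,C,I,E]
After op 12 (rotate(-3)): offset=2, physical=[A,o,C,I,E,F,D,k,B], logical=[C,I,E,F,D,k,B,A,o]

Answer: C,I,E,F,D,k,B,A,o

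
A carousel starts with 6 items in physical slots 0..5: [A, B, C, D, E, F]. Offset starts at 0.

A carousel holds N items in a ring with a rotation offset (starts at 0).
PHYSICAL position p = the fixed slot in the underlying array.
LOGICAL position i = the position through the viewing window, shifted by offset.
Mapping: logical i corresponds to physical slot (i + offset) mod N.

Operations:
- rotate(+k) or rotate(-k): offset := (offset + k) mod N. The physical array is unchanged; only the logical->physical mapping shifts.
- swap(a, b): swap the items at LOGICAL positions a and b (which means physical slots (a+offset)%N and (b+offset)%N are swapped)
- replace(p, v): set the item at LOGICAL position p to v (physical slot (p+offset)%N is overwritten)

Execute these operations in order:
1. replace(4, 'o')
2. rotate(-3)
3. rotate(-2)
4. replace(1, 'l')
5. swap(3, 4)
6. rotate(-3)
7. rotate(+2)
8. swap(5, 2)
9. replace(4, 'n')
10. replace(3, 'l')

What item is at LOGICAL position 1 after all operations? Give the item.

Answer: B

Derivation:
After op 1 (replace(4, 'o')): offset=0, physical=[A,B,C,D,o,F], logical=[A,B,C,D,o,F]
After op 2 (rotate(-3)): offset=3, physical=[A,B,C,D,o,F], logical=[D,o,F,A,B,C]
After op 3 (rotate(-2)): offset=1, physical=[A,B,C,D,o,F], logical=[B,C,D,o,F,A]
After op 4 (replace(1, 'l')): offset=1, physical=[A,B,l,D,o,F], logical=[B,l,D,o,F,A]
After op 5 (swap(3, 4)): offset=1, physical=[A,B,l,D,F,o], logical=[B,l,D,F,o,A]
After op 6 (rotate(-3)): offset=4, physical=[A,B,l,D,F,o], logical=[F,o,A,B,l,D]
After op 7 (rotate(+2)): offset=0, physical=[A,B,l,D,F,o], logical=[A,B,l,D,F,o]
After op 8 (swap(5, 2)): offset=0, physical=[A,B,o,D,F,l], logical=[A,B,o,D,F,l]
After op 9 (replace(4, 'n')): offset=0, physical=[A,B,o,D,n,l], logical=[A,B,o,D,n,l]
After op 10 (replace(3, 'l')): offset=0, physical=[A,B,o,l,n,l], logical=[A,B,o,l,n,l]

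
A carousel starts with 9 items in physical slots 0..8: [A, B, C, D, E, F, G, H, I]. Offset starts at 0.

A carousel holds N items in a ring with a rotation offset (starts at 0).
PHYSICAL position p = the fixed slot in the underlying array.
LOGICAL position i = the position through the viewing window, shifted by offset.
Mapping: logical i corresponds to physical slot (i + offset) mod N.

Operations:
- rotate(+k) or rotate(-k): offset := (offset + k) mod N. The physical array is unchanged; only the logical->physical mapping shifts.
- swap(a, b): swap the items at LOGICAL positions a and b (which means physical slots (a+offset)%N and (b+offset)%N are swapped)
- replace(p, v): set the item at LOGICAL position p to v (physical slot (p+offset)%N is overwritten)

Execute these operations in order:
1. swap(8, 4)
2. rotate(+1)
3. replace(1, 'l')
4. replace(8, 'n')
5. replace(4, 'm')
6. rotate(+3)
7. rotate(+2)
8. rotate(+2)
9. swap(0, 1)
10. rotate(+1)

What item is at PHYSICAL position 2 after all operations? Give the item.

Answer: l

Derivation:
After op 1 (swap(8, 4)): offset=0, physical=[A,B,C,D,I,F,G,H,E], logical=[A,B,C,D,I,F,G,H,E]
After op 2 (rotate(+1)): offset=1, physical=[A,B,C,D,I,F,G,H,E], logical=[B,C,D,I,F,G,H,E,A]
After op 3 (replace(1, 'l')): offset=1, physical=[A,B,l,D,I,F,G,H,E], logical=[B,l,D,I,F,G,H,E,A]
After op 4 (replace(8, 'n')): offset=1, physical=[n,B,l,D,I,F,G,H,E], logical=[B,l,D,I,F,G,H,E,n]
After op 5 (replace(4, 'm')): offset=1, physical=[n,B,l,D,I,m,G,H,E], logical=[B,l,D,I,m,G,H,E,n]
After op 6 (rotate(+3)): offset=4, physical=[n,B,l,D,I,m,G,H,E], logical=[I,m,G,H,E,n,B,l,D]
After op 7 (rotate(+2)): offset=6, physical=[n,B,l,D,I,m,G,H,E], logical=[G,H,E,n,B,l,D,I,m]
After op 8 (rotate(+2)): offset=8, physical=[n,B,l,D,I,m,G,H,E], logical=[E,n,B,l,D,I,m,G,H]
After op 9 (swap(0, 1)): offset=8, physical=[E,B,l,D,I,m,G,H,n], logical=[n,E,B,l,D,I,m,G,H]
After op 10 (rotate(+1)): offset=0, physical=[E,B,l,D,I,m,G,H,n], logical=[E,B,l,D,I,m,G,H,n]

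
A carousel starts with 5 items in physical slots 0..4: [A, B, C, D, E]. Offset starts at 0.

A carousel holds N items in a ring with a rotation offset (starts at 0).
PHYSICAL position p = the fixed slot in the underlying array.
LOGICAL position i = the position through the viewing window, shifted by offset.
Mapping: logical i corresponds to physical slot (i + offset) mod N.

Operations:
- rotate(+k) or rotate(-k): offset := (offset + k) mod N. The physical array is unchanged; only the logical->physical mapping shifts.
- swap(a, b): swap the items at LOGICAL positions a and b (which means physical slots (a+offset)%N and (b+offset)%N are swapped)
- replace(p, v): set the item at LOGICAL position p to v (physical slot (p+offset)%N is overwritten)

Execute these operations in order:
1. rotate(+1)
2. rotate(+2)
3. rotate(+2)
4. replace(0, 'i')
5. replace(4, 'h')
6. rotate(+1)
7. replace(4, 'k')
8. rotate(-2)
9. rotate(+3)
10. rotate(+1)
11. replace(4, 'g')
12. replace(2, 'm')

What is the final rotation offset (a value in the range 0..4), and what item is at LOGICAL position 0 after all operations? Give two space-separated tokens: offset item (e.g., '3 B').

Answer: 3 D

Derivation:
After op 1 (rotate(+1)): offset=1, physical=[A,B,C,D,E], logical=[B,C,D,E,A]
After op 2 (rotate(+2)): offset=3, physical=[A,B,C,D,E], logical=[D,E,A,B,C]
After op 3 (rotate(+2)): offset=0, physical=[A,B,C,D,E], logical=[A,B,C,D,E]
After op 4 (replace(0, 'i')): offset=0, physical=[i,B,C,D,E], logical=[i,B,C,D,E]
After op 5 (replace(4, 'h')): offset=0, physical=[i,B,C,D,h], logical=[i,B,C,D,h]
After op 6 (rotate(+1)): offset=1, physical=[i,B,C,D,h], logical=[B,C,D,h,i]
After op 7 (replace(4, 'k')): offset=1, physical=[k,B,C,D,h], logical=[B,C,D,h,k]
After op 8 (rotate(-2)): offset=4, physical=[k,B,C,D,h], logical=[h,k,B,C,D]
After op 9 (rotate(+3)): offset=2, physical=[k,B,C,D,h], logical=[C,D,h,k,B]
After op 10 (rotate(+1)): offset=3, physical=[k,B,C,D,h], logical=[D,h,k,B,C]
After op 11 (replace(4, 'g')): offset=3, physical=[k,B,g,D,h], logical=[D,h,k,B,g]
After op 12 (replace(2, 'm')): offset=3, physical=[m,B,g,D,h], logical=[D,h,m,B,g]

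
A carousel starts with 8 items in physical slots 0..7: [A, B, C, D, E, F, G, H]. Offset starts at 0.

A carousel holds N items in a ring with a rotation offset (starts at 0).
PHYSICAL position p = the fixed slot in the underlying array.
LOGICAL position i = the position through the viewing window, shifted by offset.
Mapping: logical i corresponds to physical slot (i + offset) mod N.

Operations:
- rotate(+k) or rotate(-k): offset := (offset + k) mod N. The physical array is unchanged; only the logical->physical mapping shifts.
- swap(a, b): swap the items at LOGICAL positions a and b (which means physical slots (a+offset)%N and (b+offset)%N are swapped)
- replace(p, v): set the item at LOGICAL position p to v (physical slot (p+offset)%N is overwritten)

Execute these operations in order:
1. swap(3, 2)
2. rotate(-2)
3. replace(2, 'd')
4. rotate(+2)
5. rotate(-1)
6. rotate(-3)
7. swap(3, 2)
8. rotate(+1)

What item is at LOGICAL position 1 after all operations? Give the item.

After op 1 (swap(3, 2)): offset=0, physical=[A,B,D,C,E,F,G,H], logical=[A,B,D,C,E,F,G,H]
After op 2 (rotate(-2)): offset=6, physical=[A,B,D,C,E,F,G,H], logical=[G,H,A,B,D,C,E,F]
After op 3 (replace(2, 'd')): offset=6, physical=[d,B,D,C,E,F,G,H], logical=[G,H,d,B,D,C,E,F]
After op 4 (rotate(+2)): offset=0, physical=[d,B,D,C,E,F,G,H], logical=[d,B,D,C,E,F,G,H]
After op 5 (rotate(-1)): offset=7, physical=[d,B,D,C,E,F,G,H], logical=[H,d,B,D,C,E,F,G]
After op 6 (rotate(-3)): offset=4, physical=[d,B,D,C,E,F,G,H], logical=[E,F,G,H,d,B,D,C]
After op 7 (swap(3, 2)): offset=4, physical=[d,B,D,C,E,F,H,G], logical=[E,F,H,G,d,B,D,C]
After op 8 (rotate(+1)): offset=5, physical=[d,B,D,C,E,F,H,G], logical=[F,H,G,d,B,D,C,E]

Answer: H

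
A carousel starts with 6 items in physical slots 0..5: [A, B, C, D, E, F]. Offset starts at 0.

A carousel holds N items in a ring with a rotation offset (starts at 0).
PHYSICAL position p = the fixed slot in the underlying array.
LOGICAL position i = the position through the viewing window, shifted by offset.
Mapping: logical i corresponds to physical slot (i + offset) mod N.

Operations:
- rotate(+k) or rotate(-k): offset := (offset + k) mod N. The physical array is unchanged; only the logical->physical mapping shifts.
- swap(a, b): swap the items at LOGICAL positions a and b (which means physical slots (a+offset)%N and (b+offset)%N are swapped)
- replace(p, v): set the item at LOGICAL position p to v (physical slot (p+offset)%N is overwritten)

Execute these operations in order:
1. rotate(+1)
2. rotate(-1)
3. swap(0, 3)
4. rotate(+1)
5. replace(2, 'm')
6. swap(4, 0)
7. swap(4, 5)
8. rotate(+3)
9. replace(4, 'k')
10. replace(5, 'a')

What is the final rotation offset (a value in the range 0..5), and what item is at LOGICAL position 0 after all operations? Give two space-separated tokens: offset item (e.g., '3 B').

Answer: 4 E

Derivation:
After op 1 (rotate(+1)): offset=1, physical=[A,B,C,D,E,F], logical=[B,C,D,E,F,A]
After op 2 (rotate(-1)): offset=0, physical=[A,B,C,D,E,F], logical=[A,B,C,D,E,F]
After op 3 (swap(0, 3)): offset=0, physical=[D,B,C,A,E,F], logical=[D,B,C,A,E,F]
After op 4 (rotate(+1)): offset=1, physical=[D,B,C,A,E,F], logical=[B,C,A,E,F,D]
After op 5 (replace(2, 'm')): offset=1, physical=[D,B,C,m,E,F], logical=[B,C,m,E,F,D]
After op 6 (swap(4, 0)): offset=1, physical=[D,F,C,m,E,B], logical=[F,C,m,E,B,D]
After op 7 (swap(4, 5)): offset=1, physical=[B,F,C,m,E,D], logical=[F,C,m,E,D,B]
After op 8 (rotate(+3)): offset=4, physical=[B,F,C,m,E,D], logical=[E,D,B,F,C,m]
After op 9 (replace(4, 'k')): offset=4, physical=[B,F,k,m,E,D], logical=[E,D,B,F,k,m]
After op 10 (replace(5, 'a')): offset=4, physical=[B,F,k,a,E,D], logical=[E,D,B,F,k,a]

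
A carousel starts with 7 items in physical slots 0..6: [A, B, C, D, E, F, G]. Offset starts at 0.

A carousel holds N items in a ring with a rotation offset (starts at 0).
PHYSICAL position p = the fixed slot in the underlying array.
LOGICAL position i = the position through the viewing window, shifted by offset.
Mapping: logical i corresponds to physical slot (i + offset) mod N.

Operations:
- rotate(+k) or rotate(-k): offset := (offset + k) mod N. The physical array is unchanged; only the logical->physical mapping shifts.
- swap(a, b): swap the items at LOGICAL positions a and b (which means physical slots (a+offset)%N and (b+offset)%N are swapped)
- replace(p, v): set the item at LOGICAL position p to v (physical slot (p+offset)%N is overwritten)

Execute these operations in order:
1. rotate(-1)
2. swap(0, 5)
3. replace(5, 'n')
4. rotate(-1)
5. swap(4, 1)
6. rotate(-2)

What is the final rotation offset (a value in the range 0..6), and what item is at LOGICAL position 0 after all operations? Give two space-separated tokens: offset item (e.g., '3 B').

Answer: 3 D

Derivation:
After op 1 (rotate(-1)): offset=6, physical=[A,B,C,D,E,F,G], logical=[G,A,B,C,D,E,F]
After op 2 (swap(0, 5)): offset=6, physical=[A,B,C,D,G,F,E], logical=[E,A,B,C,D,G,F]
After op 3 (replace(5, 'n')): offset=6, physical=[A,B,C,D,n,F,E], logical=[E,A,B,C,D,n,F]
After op 4 (rotate(-1)): offset=5, physical=[A,B,C,D,n,F,E], logical=[F,E,A,B,C,D,n]
After op 5 (swap(4, 1)): offset=5, physical=[A,B,E,D,n,F,C], logical=[F,C,A,B,E,D,n]
After op 6 (rotate(-2)): offset=3, physical=[A,B,E,D,n,F,C], logical=[D,n,F,C,A,B,E]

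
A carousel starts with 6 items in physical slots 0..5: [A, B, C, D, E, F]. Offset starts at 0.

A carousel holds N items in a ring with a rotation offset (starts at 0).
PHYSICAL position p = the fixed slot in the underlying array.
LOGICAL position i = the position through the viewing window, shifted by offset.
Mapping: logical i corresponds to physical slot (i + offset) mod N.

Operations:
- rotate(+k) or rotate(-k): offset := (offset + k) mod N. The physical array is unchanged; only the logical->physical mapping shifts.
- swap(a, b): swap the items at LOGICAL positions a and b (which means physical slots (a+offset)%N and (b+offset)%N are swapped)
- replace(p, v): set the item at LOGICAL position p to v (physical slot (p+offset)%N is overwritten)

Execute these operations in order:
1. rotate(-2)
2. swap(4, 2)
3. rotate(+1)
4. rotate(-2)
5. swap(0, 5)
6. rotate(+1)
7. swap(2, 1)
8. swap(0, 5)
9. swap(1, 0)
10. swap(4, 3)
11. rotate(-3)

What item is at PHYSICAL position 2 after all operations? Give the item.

Answer: B

Derivation:
After op 1 (rotate(-2)): offset=4, physical=[A,B,C,D,E,F], logical=[E,F,A,B,C,D]
After op 2 (swap(4, 2)): offset=4, physical=[C,B,A,D,E,F], logical=[E,F,C,B,A,D]
After op 3 (rotate(+1)): offset=5, physical=[C,B,A,D,E,F], logical=[F,C,B,A,D,E]
After op 4 (rotate(-2)): offset=3, physical=[C,B,A,D,E,F], logical=[D,E,F,C,B,A]
After op 5 (swap(0, 5)): offset=3, physical=[C,B,D,A,E,F], logical=[A,E,F,C,B,D]
After op 6 (rotate(+1)): offset=4, physical=[C,B,D,A,E,F], logical=[E,F,C,B,D,A]
After op 7 (swap(2, 1)): offset=4, physical=[F,B,D,A,E,C], logical=[E,C,F,B,D,A]
After op 8 (swap(0, 5)): offset=4, physical=[F,B,D,E,A,C], logical=[A,C,F,B,D,E]
After op 9 (swap(1, 0)): offset=4, physical=[F,B,D,E,C,A], logical=[C,A,F,B,D,E]
After op 10 (swap(4, 3)): offset=4, physical=[F,D,B,E,C,A], logical=[C,A,F,D,B,E]
After op 11 (rotate(-3)): offset=1, physical=[F,D,B,E,C,A], logical=[D,B,E,C,A,F]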